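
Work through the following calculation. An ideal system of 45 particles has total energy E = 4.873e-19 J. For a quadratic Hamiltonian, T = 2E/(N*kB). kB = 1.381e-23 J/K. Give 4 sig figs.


Step 1: Numerator = 2*E = 2*4.873e-19 = 9.746e-19 J
Step 2: Denominator = N*kB = 45*1.381e-23 = 6.215e-22
Step 3: T = 9.746e-19 / 6.215e-22 = 1568 K

1568


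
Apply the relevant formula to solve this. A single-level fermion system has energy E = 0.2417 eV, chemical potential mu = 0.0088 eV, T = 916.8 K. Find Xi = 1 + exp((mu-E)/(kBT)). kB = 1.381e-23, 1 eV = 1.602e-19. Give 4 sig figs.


Step 1: (mu - E) = 0.0088 - 0.2417 = -0.2329 eV
Step 2: x = (mu-E)*eV/(kB*T) = -0.2329*1.602e-19/(1.381e-23*916.8) = -2.947
Step 3: exp(x) = 0.0525
Step 4: Xi = 1 + 0.0525 = 1.053

1.053


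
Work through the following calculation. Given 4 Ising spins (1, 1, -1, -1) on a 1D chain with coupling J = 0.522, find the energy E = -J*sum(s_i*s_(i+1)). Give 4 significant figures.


Step 1: Nearest-neighbor products: 1, -1, 1
Step 2: Sum of products = 1
Step 3: E = -0.522 * 1 = -0.522

-0.522


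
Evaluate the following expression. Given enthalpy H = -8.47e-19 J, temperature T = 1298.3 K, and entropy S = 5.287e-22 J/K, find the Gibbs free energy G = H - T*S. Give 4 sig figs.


Step 1: T*S = 1298.3 * 5.287e-22 = 6.864e-19 J
Step 2: G = H - T*S = -8.47e-19 - 6.864e-19
Step 3: G = -1.533e-18 J

-1.533e-18


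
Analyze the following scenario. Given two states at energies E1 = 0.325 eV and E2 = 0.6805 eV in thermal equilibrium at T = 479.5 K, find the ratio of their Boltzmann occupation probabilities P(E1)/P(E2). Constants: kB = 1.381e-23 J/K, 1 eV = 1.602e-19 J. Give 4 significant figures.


Step 1: Compute energy difference dE = E1 - E2 = 0.325 - 0.6805 = -0.3555 eV
Step 2: Convert to Joules: dE_J = -0.3555 * 1.602e-19 = -5.695e-20 J
Step 3: Compute exponent = -dE_J / (kB * T) = -(-5.695e-20) / (1.381e-23 * 479.5) = 8.6
Step 4: P(E1)/P(E2) = exp(8.6) = 5434

5434


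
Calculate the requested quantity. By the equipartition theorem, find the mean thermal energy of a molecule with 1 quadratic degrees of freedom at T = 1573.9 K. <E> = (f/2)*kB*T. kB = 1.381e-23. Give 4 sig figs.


Step 1: f/2 = 1/2 = 0.5
Step 2: kB*T = 1.381e-23 * 1573.9 = 2.174e-20
Step 3: <E> = 0.5 * 2.174e-20 = 1.087e-20 J

1.087e-20


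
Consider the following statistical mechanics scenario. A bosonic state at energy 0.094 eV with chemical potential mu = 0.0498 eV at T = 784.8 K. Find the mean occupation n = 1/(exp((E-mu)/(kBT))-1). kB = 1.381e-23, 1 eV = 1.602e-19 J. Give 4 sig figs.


Step 1: (E - mu) = 0.0442 eV
Step 2: x = (E-mu)*eV/(kB*T) = 0.0442*1.602e-19/(1.381e-23*784.8) = 0.6533
Step 3: exp(x) = 1.922
Step 4: n = 1/(exp(x)-1) = 1.085

1.085


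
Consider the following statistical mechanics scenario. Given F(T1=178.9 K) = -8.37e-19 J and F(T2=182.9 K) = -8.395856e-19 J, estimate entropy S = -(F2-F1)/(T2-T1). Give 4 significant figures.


Step 1: dF = F2 - F1 = -8.395856e-19 - (-8.37e-19) = -2.5856e-21 J
Step 2: dT = T2 - T1 = 182.9 - 178.9 = 4 K
Step 3: S = -dF/dT = -(-2.5856e-21)/4 = 6.464e-22 J/K

6.464e-22


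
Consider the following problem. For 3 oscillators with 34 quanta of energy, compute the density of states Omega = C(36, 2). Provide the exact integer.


Step 1: Use binomial coefficient C(36, 2)
Step 2: Numerator = 36! / 34!
Step 3: Denominator = 2!
Step 4: Omega = 630

630


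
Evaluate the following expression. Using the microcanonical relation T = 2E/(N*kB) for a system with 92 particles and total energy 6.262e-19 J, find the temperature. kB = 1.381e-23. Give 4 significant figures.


Step 1: Numerator = 2*E = 2*6.262e-19 = 1.252e-18 J
Step 2: Denominator = N*kB = 92*1.381e-23 = 1.271e-21
Step 3: T = 1.252e-18 / 1.271e-21 = 985.7 K

985.7


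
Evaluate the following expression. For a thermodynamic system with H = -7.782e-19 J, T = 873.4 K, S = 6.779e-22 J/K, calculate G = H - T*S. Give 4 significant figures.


Step 1: T*S = 873.4 * 6.779e-22 = 5.921e-19 J
Step 2: G = H - T*S = -7.782e-19 - 5.921e-19
Step 3: G = -1.37e-18 J

-1.37e-18


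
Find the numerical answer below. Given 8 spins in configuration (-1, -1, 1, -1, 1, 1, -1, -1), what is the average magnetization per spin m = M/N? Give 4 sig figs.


Step 1: Count up spins (+1): 3, down spins (-1): 5
Step 2: Total magnetization M = 3 - 5 = -2
Step 3: m = M/N = -2/8 = -0.25

-0.25


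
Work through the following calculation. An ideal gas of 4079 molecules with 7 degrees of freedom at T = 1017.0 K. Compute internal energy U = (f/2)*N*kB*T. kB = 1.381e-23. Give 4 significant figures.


Step 1: f/2 = 7/2 = 3.5
Step 2: N*kB*T = 4079*1.381e-23*1017.0 = 5.729e-17
Step 3: U = 3.5 * 5.729e-17 = 2.005e-16 J

2.005e-16


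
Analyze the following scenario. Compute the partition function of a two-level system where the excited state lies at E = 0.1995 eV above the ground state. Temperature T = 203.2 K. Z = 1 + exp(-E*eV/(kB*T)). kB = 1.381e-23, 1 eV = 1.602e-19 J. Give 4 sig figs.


Step 1: Compute beta*E = E*eV/(kB*T) = 0.1995*1.602e-19/(1.381e-23*203.2) = 11.39
Step 2: exp(-beta*E) = exp(-11.39) = 1.132e-05
Step 3: Z = 1 + 1.132e-05 = 1

1


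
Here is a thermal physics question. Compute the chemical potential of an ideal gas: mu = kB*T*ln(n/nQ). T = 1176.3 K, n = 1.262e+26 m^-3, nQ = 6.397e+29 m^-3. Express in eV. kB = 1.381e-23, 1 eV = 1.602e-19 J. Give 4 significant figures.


Step 1: n/nQ = 1.262e+26/6.397e+29 = 0.0001973
Step 2: ln(n/nQ) = -8.531
Step 3: mu = kB*T*ln(n/nQ) = 1.624e-20*-8.531 = -1.386e-19 J
Step 4: Convert to eV: -1.386e-19/1.602e-19 = -0.8651 eV

-0.8651


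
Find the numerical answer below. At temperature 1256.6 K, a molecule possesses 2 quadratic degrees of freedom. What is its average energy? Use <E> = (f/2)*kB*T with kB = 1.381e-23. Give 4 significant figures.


Step 1: f/2 = 2/2 = 1
Step 2: kB*T = 1.381e-23 * 1256.6 = 1.735e-20
Step 3: <E> = 1 * 1.735e-20 = 1.735e-20 J

1.735e-20


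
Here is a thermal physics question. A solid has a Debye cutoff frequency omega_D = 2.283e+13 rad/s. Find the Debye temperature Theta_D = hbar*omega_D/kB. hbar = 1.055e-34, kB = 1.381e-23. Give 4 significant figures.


Step 1: hbar*omega_D = 1.055e-34 * 2.283e+13 = 2.409e-21 J
Step 2: Theta_D = 2.409e-21 / 1.381e-23
Step 3: Theta_D = 174.4 K

174.4


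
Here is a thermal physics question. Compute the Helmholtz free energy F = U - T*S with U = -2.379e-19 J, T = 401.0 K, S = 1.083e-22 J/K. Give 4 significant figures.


Step 1: T*S = 401.0 * 1.083e-22 = 4.343e-20 J
Step 2: F = U - T*S = -2.379e-19 - 4.343e-20
Step 3: F = -2.813e-19 J

-2.813e-19


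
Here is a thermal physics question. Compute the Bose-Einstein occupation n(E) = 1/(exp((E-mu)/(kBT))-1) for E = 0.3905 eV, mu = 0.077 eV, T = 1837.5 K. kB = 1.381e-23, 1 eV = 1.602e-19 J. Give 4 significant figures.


Step 1: (E - mu) = 0.3135 eV
Step 2: x = (E-mu)*eV/(kB*T) = 0.3135*1.602e-19/(1.381e-23*1837.5) = 1.979
Step 3: exp(x) = 7.237
Step 4: n = 1/(exp(x)-1) = 0.1603

0.1603


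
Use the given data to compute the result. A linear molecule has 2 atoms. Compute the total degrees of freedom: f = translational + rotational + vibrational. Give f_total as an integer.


Step 1: Translational DOF = 3
Step 2: Rotational DOF (linear) = 2
Step 3: Vibrational DOF = 3*2 - 5 = 1
Step 4: Total = 3 + 2 + 1 = 6

6


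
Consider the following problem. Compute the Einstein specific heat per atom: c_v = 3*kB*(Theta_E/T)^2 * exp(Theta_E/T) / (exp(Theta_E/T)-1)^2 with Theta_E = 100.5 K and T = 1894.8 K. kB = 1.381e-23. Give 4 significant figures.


Step 1: x = Theta_E/T = 100.5/1894.8 = 0.05304
Step 2: x^2 = 0.002813
Step 3: exp(x) = 1.054
Step 4: c_v = 3*1.381e-23*0.002813*1.054/(1.054-1)^2 = 4.142e-23

4.142e-23


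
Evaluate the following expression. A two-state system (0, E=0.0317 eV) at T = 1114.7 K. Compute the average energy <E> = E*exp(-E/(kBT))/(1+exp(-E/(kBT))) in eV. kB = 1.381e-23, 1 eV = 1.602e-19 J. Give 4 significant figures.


Step 1: beta*E = 0.0317*1.602e-19/(1.381e-23*1114.7) = 0.3299
Step 2: exp(-beta*E) = 0.719
Step 3: <E> = 0.0317*0.719/(1+0.719) = 0.01326 eV

0.01326


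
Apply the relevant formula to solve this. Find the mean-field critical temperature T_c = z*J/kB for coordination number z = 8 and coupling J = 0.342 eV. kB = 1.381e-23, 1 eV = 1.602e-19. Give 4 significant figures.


Step 1: z*J = 8*0.342 = 2.736 eV
Step 2: Convert to Joules: 2.736*1.602e-19 = 4.383e-19 J
Step 3: T_c = 4.383e-19 / 1.381e-23 = 3.174e+04 K

3.174e+04


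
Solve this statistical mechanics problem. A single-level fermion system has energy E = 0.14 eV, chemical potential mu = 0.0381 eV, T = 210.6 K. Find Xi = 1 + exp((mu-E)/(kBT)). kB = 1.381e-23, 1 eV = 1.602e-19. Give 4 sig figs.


Step 1: (mu - E) = 0.0381 - 0.14 = -0.1019 eV
Step 2: x = (mu-E)*eV/(kB*T) = -0.1019*1.602e-19/(1.381e-23*210.6) = -5.613
Step 3: exp(x) = 0.003651
Step 4: Xi = 1 + 0.003651 = 1.004

1.004


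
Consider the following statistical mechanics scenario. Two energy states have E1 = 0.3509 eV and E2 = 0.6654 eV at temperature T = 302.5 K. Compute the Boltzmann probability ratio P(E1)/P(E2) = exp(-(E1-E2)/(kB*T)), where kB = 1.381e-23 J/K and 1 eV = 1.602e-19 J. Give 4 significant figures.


Step 1: Compute energy difference dE = E1 - E2 = 0.3509 - 0.6654 = -0.3145 eV
Step 2: Convert to Joules: dE_J = -0.3145 * 1.602e-19 = -5.038e-20 J
Step 3: Compute exponent = -dE_J / (kB * T) = -(-5.038e-20) / (1.381e-23 * 302.5) = 12.06
Step 4: P(E1)/P(E2) = exp(12.06) = 1.729e+05

1.729e+05


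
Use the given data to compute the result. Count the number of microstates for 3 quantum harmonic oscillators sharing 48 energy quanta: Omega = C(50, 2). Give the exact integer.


Step 1: Use binomial coefficient C(50, 2)
Step 2: Numerator = 50! / 48!
Step 3: Denominator = 2!
Step 4: Omega = 1225

1225


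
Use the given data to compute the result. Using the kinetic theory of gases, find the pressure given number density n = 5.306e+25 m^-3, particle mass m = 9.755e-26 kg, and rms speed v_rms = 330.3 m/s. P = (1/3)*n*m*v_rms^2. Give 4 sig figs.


Step 1: v_rms^2 = 330.3^2 = 1.091e+05
Step 2: n*m = 5.306e+25*9.755e-26 = 5.176
Step 3: P = (1/3)*5.176*1.091e+05 = 1.882e+05 Pa

1.882e+05


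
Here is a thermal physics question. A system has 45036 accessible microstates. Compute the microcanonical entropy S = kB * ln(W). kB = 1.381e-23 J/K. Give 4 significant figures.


Step 1: ln(W) = ln(45036) = 10.72
Step 2: S = kB * ln(W) = 1.381e-23 * 10.72
Step 3: S = 1.48e-22 J/K

1.48e-22


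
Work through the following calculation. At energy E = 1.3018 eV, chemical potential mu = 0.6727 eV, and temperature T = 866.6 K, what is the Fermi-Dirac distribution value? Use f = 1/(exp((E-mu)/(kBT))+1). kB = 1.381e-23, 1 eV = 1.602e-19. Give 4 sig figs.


Step 1: (E - mu) = 1.3018 - 0.6727 = 0.6291 eV
Step 2: Convert: (E-mu)*eV = 1.008e-19 J
Step 3: x = (E-mu)*eV/(kB*T) = 8.421
Step 4: f = 1/(exp(8.421)+1) = 0.0002201

0.0002201


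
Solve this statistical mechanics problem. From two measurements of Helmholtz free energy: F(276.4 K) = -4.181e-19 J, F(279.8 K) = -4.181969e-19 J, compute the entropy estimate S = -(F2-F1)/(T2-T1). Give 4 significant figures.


Step 1: dF = F2 - F1 = -4.181969e-19 - (-4.181e-19) = -9.69e-23 J
Step 2: dT = T2 - T1 = 279.8 - 276.4 = 3.4 K
Step 3: S = -dF/dT = -(-9.69e-23)/3.4 = 2.85e-23 J/K

2.85e-23


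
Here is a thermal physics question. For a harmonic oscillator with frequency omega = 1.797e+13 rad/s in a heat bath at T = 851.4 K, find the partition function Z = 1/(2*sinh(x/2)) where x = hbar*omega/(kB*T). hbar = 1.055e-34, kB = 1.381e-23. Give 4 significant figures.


Step 1: Compute x = hbar*omega/(kB*T) = 1.055e-34*1.797e+13/(1.381e-23*851.4) = 0.1612
Step 2: x/2 = 0.08062
Step 3: sinh(x/2) = 0.08071
Step 4: Z = 1/(2*0.08071) = 6.195

6.195


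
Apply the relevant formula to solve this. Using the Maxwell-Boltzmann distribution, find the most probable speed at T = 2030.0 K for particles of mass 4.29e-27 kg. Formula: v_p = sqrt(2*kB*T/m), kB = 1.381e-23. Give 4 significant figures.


Step 1: Numerator = 2*kB*T = 2*1.381e-23*2030.0 = 5.607e-20
Step 2: Ratio = 5.607e-20 / 4.29e-27 = 1.307e+07
Step 3: v_p = sqrt(1.307e+07) = 3615 m/s

3615


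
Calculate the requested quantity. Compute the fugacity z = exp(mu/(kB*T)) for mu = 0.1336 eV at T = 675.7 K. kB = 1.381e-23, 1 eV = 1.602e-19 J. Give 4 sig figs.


Step 1: Convert mu to Joules: 0.1336*1.602e-19 = 2.14e-20 J
Step 2: kB*T = 1.381e-23*675.7 = 9.331e-21 J
Step 3: mu/(kB*T) = 2.294
Step 4: z = exp(2.294) = 9.911

9.911


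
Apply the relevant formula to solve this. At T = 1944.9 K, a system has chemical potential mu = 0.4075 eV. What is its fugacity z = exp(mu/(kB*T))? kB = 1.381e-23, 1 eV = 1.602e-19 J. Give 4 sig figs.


Step 1: Convert mu to Joules: 0.4075*1.602e-19 = 6.528e-20 J
Step 2: kB*T = 1.381e-23*1944.9 = 2.686e-20 J
Step 3: mu/(kB*T) = 2.431
Step 4: z = exp(2.431) = 11.36

11.36


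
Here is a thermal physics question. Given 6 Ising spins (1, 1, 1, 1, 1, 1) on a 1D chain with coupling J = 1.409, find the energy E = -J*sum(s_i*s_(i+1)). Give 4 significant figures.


Step 1: Nearest-neighbor products: 1, 1, 1, 1, 1
Step 2: Sum of products = 5
Step 3: E = -1.409 * 5 = -7.045

-7.045


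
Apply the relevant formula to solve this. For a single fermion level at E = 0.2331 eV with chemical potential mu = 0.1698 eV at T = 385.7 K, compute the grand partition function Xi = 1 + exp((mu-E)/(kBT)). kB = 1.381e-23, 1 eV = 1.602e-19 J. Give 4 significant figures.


Step 1: (mu - E) = 0.1698 - 0.2331 = -0.0633 eV
Step 2: x = (mu-E)*eV/(kB*T) = -0.0633*1.602e-19/(1.381e-23*385.7) = -1.904
Step 3: exp(x) = 0.149
Step 4: Xi = 1 + 0.149 = 1.149

1.149


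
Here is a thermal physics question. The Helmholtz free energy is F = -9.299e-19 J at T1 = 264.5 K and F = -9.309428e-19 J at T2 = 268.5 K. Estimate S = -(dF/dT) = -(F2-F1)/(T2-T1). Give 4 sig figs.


Step 1: dF = F2 - F1 = -9.309428e-19 - (-9.299e-19) = -1.0428e-21 J
Step 2: dT = T2 - T1 = 268.5 - 264.5 = 4 K
Step 3: S = -dF/dT = -(-1.0428e-21)/4 = 2.607e-22 J/K

2.607e-22


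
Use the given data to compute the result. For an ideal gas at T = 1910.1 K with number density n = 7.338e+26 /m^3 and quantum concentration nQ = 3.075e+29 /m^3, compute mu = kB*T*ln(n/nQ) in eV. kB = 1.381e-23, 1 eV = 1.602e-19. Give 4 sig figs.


Step 1: n/nQ = 7.338e+26/3.075e+29 = 0.002386
Step 2: ln(n/nQ) = -6.038
Step 3: mu = kB*T*ln(n/nQ) = 2.638e-20*-6.038 = -1.593e-19 J
Step 4: Convert to eV: -1.593e-19/1.602e-19 = -0.9942 eV

-0.9942


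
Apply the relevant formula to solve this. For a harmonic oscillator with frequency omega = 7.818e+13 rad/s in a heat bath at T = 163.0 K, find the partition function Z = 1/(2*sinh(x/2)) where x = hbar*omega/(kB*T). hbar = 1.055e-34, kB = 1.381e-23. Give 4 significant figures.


Step 1: Compute x = hbar*omega/(kB*T) = 1.055e-34*7.818e+13/(1.381e-23*163.0) = 3.664
Step 2: x/2 = 1.832
Step 3: sinh(x/2) = 3.043
Step 4: Z = 1/(2*3.043) = 0.1643

0.1643


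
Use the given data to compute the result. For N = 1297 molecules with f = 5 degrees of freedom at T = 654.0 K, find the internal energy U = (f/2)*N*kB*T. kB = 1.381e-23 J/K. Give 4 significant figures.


Step 1: f/2 = 5/2 = 2.5
Step 2: N*kB*T = 1297*1.381e-23*654.0 = 1.171e-17
Step 3: U = 2.5 * 1.171e-17 = 2.929e-17 J

2.929e-17


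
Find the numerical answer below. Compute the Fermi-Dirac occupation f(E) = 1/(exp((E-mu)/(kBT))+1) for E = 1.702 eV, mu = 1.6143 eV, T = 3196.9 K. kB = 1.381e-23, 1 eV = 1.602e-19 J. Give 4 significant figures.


Step 1: (E - mu) = 1.702 - 1.6143 = 0.0877 eV
Step 2: Convert: (E-mu)*eV = 1.405e-20 J
Step 3: x = (E-mu)*eV/(kB*T) = 0.3182
Step 4: f = 1/(exp(0.3182)+1) = 0.4211

0.4211


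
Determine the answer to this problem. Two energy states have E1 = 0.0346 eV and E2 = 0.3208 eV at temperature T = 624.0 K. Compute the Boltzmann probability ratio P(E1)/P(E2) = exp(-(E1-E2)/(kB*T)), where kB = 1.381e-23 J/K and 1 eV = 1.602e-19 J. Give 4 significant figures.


Step 1: Compute energy difference dE = E1 - E2 = 0.0346 - 0.3208 = -0.2862 eV
Step 2: Convert to Joules: dE_J = -0.2862 * 1.602e-19 = -4.585e-20 J
Step 3: Compute exponent = -dE_J / (kB * T) = -(-4.585e-20) / (1.381e-23 * 624.0) = 5.321
Step 4: P(E1)/P(E2) = exp(5.321) = 204.5

204.5


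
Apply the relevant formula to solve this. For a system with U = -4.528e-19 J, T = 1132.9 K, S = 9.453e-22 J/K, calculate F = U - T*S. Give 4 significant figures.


Step 1: T*S = 1132.9 * 9.453e-22 = 1.071e-18 J
Step 2: F = U - T*S = -4.528e-19 - 1.071e-18
Step 3: F = -1.524e-18 J

-1.524e-18


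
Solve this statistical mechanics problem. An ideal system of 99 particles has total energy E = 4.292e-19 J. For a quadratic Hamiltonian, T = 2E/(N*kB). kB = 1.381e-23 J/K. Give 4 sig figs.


Step 1: Numerator = 2*E = 2*4.292e-19 = 8.584e-19 J
Step 2: Denominator = N*kB = 99*1.381e-23 = 1.367e-21
Step 3: T = 8.584e-19 / 1.367e-21 = 627.9 K

627.9


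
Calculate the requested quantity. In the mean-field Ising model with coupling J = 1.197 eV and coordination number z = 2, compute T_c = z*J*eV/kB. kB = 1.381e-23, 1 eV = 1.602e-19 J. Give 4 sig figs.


Step 1: z*J = 2*1.197 = 2.394 eV
Step 2: Convert to Joules: 2.394*1.602e-19 = 3.835e-19 J
Step 3: T_c = 3.835e-19 / 1.381e-23 = 2.777e+04 K

2.777e+04


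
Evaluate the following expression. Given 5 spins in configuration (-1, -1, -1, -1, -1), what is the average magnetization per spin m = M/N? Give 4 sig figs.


Step 1: Count up spins (+1): 0, down spins (-1): 5
Step 2: Total magnetization M = 0 - 5 = -5
Step 3: m = M/N = -5/5 = -1

-1


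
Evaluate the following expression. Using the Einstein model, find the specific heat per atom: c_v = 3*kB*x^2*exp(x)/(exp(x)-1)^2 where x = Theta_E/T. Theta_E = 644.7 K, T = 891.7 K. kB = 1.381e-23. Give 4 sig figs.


Step 1: x = Theta_E/T = 644.7/891.7 = 0.723
Step 2: x^2 = 0.5227
Step 3: exp(x) = 2.061
Step 4: c_v = 3*1.381e-23*0.5227*2.061/(2.061-1)^2 = 3.967e-23

3.967e-23


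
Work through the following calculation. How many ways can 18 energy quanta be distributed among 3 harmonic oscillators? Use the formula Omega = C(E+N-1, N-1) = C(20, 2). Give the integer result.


Step 1: Use binomial coefficient C(20, 2)
Step 2: Numerator = 20! / 18!
Step 3: Denominator = 2!
Step 4: Omega = 190

190


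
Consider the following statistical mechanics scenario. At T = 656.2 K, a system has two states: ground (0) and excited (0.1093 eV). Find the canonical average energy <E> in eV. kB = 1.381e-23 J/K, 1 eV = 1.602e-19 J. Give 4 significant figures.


Step 1: beta*E = 0.1093*1.602e-19/(1.381e-23*656.2) = 1.932
Step 2: exp(-beta*E) = 0.1448
Step 3: <E> = 0.1093*0.1448/(1+0.1448) = 0.01383 eV

0.01383


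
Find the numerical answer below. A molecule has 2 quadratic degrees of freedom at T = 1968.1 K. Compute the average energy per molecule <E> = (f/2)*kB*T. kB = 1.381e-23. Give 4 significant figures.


Step 1: f/2 = 2/2 = 1
Step 2: kB*T = 1.381e-23 * 1968.1 = 2.718e-20
Step 3: <E> = 1 * 2.718e-20 = 2.718e-20 J

2.718e-20


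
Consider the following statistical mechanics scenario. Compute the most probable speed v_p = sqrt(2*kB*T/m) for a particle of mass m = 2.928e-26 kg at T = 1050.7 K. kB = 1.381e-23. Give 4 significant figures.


Step 1: Numerator = 2*kB*T = 2*1.381e-23*1050.7 = 2.902e-20
Step 2: Ratio = 2.902e-20 / 2.928e-26 = 9.911e+05
Step 3: v_p = sqrt(9.911e+05) = 995.6 m/s

995.6


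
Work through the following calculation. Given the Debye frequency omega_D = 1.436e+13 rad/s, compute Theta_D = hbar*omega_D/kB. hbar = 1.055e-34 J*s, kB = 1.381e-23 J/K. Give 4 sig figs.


Step 1: hbar*omega_D = 1.055e-34 * 1.436e+13 = 1.515e-21 J
Step 2: Theta_D = 1.515e-21 / 1.381e-23
Step 3: Theta_D = 109.7 K

109.7


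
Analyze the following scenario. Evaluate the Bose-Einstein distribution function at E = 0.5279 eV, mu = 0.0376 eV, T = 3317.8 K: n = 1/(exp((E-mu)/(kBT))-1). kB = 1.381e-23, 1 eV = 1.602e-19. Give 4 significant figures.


Step 1: (E - mu) = 0.4903 eV
Step 2: x = (E-mu)*eV/(kB*T) = 0.4903*1.602e-19/(1.381e-23*3317.8) = 1.714
Step 3: exp(x) = 5.553
Step 4: n = 1/(exp(x)-1) = 0.2197

0.2197


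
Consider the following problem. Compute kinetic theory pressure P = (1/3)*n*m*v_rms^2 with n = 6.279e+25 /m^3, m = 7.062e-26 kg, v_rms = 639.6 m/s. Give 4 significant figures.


Step 1: v_rms^2 = 639.6^2 = 4.091e+05
Step 2: n*m = 6.279e+25*7.062e-26 = 4.434
Step 3: P = (1/3)*4.434*4.091e+05 = 6.047e+05 Pa

6.047e+05


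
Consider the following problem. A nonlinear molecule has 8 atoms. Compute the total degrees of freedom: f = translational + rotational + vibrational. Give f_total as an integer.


Step 1: Translational DOF = 3
Step 2: Rotational DOF (nonlinear) = 3
Step 3: Vibrational DOF = 3*8 - 6 = 18
Step 4: Total = 3 + 3 + 18 = 24

24


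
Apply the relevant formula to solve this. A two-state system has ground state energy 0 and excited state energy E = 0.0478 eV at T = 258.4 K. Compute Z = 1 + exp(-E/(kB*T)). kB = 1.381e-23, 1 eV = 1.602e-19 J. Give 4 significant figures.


Step 1: Compute beta*E = E*eV/(kB*T) = 0.0478*1.602e-19/(1.381e-23*258.4) = 2.146
Step 2: exp(-beta*E) = exp(-2.146) = 0.117
Step 3: Z = 1 + 0.117 = 1.117

1.117


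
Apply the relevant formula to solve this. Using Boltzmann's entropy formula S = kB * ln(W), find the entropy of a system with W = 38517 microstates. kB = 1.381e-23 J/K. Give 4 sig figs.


Step 1: ln(W) = ln(38517) = 10.56
Step 2: S = kB * ln(W) = 1.381e-23 * 10.56
Step 3: S = 1.458e-22 J/K

1.458e-22


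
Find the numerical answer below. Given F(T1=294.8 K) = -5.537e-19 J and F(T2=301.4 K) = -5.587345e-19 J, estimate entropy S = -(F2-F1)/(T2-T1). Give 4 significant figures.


Step 1: dF = F2 - F1 = -5.587345e-19 - (-5.537e-19) = -5.0345e-21 J
Step 2: dT = T2 - T1 = 301.4 - 294.8 = 6.6 K
Step 3: S = -dF/dT = -(-5.0345e-21)/6.6 = 7.628e-22 J/K

7.628e-22


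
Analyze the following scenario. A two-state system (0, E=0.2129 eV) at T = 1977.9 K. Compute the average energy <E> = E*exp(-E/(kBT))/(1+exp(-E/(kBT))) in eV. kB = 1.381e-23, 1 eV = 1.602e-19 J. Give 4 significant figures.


Step 1: beta*E = 0.2129*1.602e-19/(1.381e-23*1977.9) = 1.249
Step 2: exp(-beta*E) = 0.2869
Step 3: <E> = 0.2129*0.2869/(1+0.2869) = 0.04746 eV

0.04746


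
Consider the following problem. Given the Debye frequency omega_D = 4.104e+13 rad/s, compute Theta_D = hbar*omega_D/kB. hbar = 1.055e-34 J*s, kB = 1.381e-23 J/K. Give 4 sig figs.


Step 1: hbar*omega_D = 1.055e-34 * 4.104e+13 = 4.33e-21 J
Step 2: Theta_D = 4.33e-21 / 1.381e-23
Step 3: Theta_D = 313.5 K

313.5


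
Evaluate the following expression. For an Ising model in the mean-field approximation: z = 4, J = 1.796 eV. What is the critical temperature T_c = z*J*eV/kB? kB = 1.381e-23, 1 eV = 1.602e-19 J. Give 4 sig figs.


Step 1: z*J = 4*1.796 = 7.184 eV
Step 2: Convert to Joules: 7.184*1.602e-19 = 1.151e-18 J
Step 3: T_c = 1.151e-18 / 1.381e-23 = 8.334e+04 K

8.334e+04


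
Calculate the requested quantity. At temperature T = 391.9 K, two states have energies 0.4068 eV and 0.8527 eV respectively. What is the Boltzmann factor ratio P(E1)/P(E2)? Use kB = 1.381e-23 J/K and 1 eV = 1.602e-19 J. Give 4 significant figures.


Step 1: Compute energy difference dE = E1 - E2 = 0.4068 - 0.8527 = -0.4459 eV
Step 2: Convert to Joules: dE_J = -0.4459 * 1.602e-19 = -7.143e-20 J
Step 3: Compute exponent = -dE_J / (kB * T) = -(-7.143e-20) / (1.381e-23 * 391.9) = 13.2
Step 4: P(E1)/P(E2) = exp(13.2) = 5.397e+05

5.397e+05


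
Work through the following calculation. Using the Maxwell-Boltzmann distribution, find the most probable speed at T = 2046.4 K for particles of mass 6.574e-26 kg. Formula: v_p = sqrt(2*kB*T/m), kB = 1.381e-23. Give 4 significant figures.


Step 1: Numerator = 2*kB*T = 2*1.381e-23*2046.4 = 5.652e-20
Step 2: Ratio = 5.652e-20 / 6.574e-26 = 8.598e+05
Step 3: v_p = sqrt(8.598e+05) = 927.2 m/s

927.2


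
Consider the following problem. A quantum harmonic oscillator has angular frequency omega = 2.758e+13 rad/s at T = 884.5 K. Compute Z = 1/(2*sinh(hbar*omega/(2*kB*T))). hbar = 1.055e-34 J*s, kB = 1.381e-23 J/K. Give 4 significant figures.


Step 1: Compute x = hbar*omega/(kB*T) = 1.055e-34*2.758e+13/(1.381e-23*884.5) = 0.2382
Step 2: x/2 = 0.1191
Step 3: sinh(x/2) = 0.1194
Step 4: Z = 1/(2*0.1194) = 4.188

4.188


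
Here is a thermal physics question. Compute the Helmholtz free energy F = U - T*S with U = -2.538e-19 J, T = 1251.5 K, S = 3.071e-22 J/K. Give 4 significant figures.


Step 1: T*S = 1251.5 * 3.071e-22 = 3.843e-19 J
Step 2: F = U - T*S = -2.538e-19 - 3.843e-19
Step 3: F = -6.381e-19 J

-6.381e-19


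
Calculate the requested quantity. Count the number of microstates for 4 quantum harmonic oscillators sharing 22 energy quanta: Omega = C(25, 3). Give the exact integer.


Step 1: Use binomial coefficient C(25, 3)
Step 2: Numerator = 25! / 22!
Step 3: Denominator = 3!
Step 4: Omega = 2300

2300


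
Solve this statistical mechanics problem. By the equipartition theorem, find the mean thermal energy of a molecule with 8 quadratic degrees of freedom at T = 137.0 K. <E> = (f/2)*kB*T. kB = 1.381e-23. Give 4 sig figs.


Step 1: f/2 = 8/2 = 4
Step 2: kB*T = 1.381e-23 * 137.0 = 1.892e-21
Step 3: <E> = 4 * 1.892e-21 = 7.568e-21 J

7.568e-21


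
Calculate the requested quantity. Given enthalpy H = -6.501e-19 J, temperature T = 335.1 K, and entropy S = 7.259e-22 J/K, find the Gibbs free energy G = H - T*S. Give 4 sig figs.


Step 1: T*S = 335.1 * 7.259e-22 = 2.432e-19 J
Step 2: G = H - T*S = -6.501e-19 - 2.432e-19
Step 3: G = -8.933e-19 J

-8.933e-19


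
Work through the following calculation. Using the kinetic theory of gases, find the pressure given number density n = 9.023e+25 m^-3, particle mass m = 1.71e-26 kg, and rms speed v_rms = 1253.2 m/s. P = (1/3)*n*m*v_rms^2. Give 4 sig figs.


Step 1: v_rms^2 = 1253.2^2 = 1.571e+06
Step 2: n*m = 9.023e+25*1.71e-26 = 1.543
Step 3: P = (1/3)*1.543*1.571e+06 = 8.077e+05 Pa

8.077e+05


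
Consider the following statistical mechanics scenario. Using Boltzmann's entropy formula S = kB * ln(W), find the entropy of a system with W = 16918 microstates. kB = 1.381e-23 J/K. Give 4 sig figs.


Step 1: ln(W) = ln(16918) = 9.736
Step 2: S = kB * ln(W) = 1.381e-23 * 9.736
Step 3: S = 1.345e-22 J/K

1.345e-22


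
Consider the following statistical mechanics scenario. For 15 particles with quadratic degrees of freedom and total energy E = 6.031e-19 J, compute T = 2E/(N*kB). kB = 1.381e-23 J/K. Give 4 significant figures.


Step 1: Numerator = 2*E = 2*6.031e-19 = 1.206e-18 J
Step 2: Denominator = N*kB = 15*1.381e-23 = 2.071e-22
Step 3: T = 1.206e-18 / 2.071e-22 = 5823 K

5823


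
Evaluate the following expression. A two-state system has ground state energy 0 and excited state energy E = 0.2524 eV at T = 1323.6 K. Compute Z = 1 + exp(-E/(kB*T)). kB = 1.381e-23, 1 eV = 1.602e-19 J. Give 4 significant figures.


Step 1: Compute beta*E = E*eV/(kB*T) = 0.2524*1.602e-19/(1.381e-23*1323.6) = 2.212
Step 2: exp(-beta*E) = exp(-2.212) = 0.1095
Step 3: Z = 1 + 0.1095 = 1.109

1.109


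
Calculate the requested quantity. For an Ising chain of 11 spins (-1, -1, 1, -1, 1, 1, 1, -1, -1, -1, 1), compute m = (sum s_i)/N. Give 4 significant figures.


Step 1: Count up spins (+1): 5, down spins (-1): 6
Step 2: Total magnetization M = 5 - 6 = -1
Step 3: m = M/N = -1/11 = -0.09091

-0.09091


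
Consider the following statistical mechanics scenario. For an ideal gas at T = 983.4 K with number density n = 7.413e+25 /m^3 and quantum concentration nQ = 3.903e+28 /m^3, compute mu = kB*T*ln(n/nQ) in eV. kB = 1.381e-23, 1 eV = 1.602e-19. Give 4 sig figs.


Step 1: n/nQ = 7.413e+25/3.903e+28 = 0.001899
Step 2: ln(n/nQ) = -6.266
Step 3: mu = kB*T*ln(n/nQ) = 1.358e-20*-6.266 = -8.51e-20 J
Step 4: Convert to eV: -8.51e-20/1.602e-19 = -0.5312 eV

-0.5312


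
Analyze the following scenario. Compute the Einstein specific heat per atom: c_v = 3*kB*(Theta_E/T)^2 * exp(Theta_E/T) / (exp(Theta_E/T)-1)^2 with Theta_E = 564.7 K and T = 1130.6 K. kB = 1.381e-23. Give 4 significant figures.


Step 1: x = Theta_E/T = 564.7/1130.6 = 0.4995
Step 2: x^2 = 0.2495
Step 3: exp(x) = 1.648
Step 4: c_v = 3*1.381e-23*0.2495*1.648/(1.648-1)^2 = 4.058e-23

4.058e-23


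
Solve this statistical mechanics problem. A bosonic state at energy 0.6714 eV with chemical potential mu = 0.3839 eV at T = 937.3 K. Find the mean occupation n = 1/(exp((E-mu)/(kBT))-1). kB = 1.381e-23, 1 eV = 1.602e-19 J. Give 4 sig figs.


Step 1: (E - mu) = 0.2875 eV
Step 2: x = (E-mu)*eV/(kB*T) = 0.2875*1.602e-19/(1.381e-23*937.3) = 3.558
Step 3: exp(x) = 35.1
Step 4: n = 1/(exp(x)-1) = 0.02933

0.02933


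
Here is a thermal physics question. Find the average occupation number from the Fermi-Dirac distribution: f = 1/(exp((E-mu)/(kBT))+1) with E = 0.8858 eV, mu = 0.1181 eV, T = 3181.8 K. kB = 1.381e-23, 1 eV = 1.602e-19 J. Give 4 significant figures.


Step 1: (E - mu) = 0.8858 - 0.1181 = 0.7677 eV
Step 2: Convert: (E-mu)*eV = 1.23e-19 J
Step 3: x = (E-mu)*eV/(kB*T) = 2.799
Step 4: f = 1/(exp(2.799)+1) = 0.05738

0.05738


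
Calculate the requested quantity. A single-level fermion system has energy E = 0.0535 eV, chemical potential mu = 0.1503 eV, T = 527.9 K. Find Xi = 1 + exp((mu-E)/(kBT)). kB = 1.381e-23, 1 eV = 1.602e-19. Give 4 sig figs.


Step 1: (mu - E) = 0.1503 - 0.0535 = 0.0968 eV
Step 2: x = (mu-E)*eV/(kB*T) = 0.0968*1.602e-19/(1.381e-23*527.9) = 2.127
Step 3: exp(x) = 8.391
Step 4: Xi = 1 + 8.391 = 9.391

9.391


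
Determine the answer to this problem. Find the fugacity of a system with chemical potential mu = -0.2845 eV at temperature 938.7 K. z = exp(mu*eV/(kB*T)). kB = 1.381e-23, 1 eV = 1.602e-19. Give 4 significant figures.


Step 1: Convert mu to Joules: -0.2845*1.602e-19 = -4.558e-20 J
Step 2: kB*T = 1.381e-23*938.7 = 1.296e-20 J
Step 3: mu/(kB*T) = -3.516
Step 4: z = exp(-3.516) = 0.02972

0.02972


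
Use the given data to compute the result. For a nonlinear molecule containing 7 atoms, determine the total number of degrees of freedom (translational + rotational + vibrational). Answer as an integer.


Step 1: Translational DOF = 3
Step 2: Rotational DOF (nonlinear) = 3
Step 3: Vibrational DOF = 3*7 - 6 = 15
Step 4: Total = 3 + 3 + 15 = 21

21


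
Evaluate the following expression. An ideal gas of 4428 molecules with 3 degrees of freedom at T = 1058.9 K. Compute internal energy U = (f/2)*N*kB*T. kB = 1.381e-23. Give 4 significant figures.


Step 1: f/2 = 3/2 = 1.5
Step 2: N*kB*T = 4428*1.381e-23*1058.9 = 6.475e-17
Step 3: U = 1.5 * 6.475e-17 = 9.713e-17 J

9.713e-17


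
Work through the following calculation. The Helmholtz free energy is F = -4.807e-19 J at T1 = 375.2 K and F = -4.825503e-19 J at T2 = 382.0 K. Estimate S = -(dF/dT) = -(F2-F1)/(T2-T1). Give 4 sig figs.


Step 1: dF = F2 - F1 = -4.825503e-19 - (-4.807e-19) = -1.8503e-21 J
Step 2: dT = T2 - T1 = 382.0 - 375.2 = 6.8 K
Step 3: S = -dF/dT = -(-1.8503e-21)/6.8 = 2.721e-22 J/K

2.721e-22


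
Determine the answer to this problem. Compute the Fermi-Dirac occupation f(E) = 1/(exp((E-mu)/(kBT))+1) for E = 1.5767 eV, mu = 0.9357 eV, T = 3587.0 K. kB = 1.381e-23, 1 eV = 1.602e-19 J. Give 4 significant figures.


Step 1: (E - mu) = 1.5767 - 0.9357 = 0.641 eV
Step 2: Convert: (E-mu)*eV = 1.027e-19 J
Step 3: x = (E-mu)*eV/(kB*T) = 2.073
Step 4: f = 1/(exp(2.073)+1) = 0.1118

0.1118


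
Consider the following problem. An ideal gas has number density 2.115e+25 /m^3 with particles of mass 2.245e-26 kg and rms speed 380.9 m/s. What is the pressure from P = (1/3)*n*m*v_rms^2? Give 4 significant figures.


Step 1: v_rms^2 = 380.9^2 = 1.451e+05
Step 2: n*m = 2.115e+25*2.245e-26 = 0.4748
Step 3: P = (1/3)*0.4748*1.451e+05 = 2.296e+04 Pa

2.296e+04


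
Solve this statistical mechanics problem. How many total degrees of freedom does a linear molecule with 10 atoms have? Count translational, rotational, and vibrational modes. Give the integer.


Step 1: Translational DOF = 3
Step 2: Rotational DOF (linear) = 2
Step 3: Vibrational DOF = 3*10 - 5 = 25
Step 4: Total = 3 + 2 + 25 = 30

30


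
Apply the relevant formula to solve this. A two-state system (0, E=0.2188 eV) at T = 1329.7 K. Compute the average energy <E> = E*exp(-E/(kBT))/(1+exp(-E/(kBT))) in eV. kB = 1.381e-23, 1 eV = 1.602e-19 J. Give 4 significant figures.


Step 1: beta*E = 0.2188*1.602e-19/(1.381e-23*1329.7) = 1.909
Step 2: exp(-beta*E) = 0.1483
Step 3: <E> = 0.2188*0.1483/(1+0.1483) = 0.02825 eV

0.02825


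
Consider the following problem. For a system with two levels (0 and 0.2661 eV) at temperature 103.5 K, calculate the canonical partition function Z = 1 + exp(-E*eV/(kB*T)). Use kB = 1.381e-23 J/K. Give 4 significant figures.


Step 1: Compute beta*E = E*eV/(kB*T) = 0.2661*1.602e-19/(1.381e-23*103.5) = 29.82
Step 2: exp(-beta*E) = exp(-29.82) = 1.115e-13
Step 3: Z = 1 + 1.115e-13 = 1

1


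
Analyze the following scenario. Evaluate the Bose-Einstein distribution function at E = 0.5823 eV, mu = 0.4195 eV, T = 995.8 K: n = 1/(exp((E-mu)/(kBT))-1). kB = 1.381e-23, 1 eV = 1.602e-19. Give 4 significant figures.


Step 1: (E - mu) = 0.1628 eV
Step 2: x = (E-mu)*eV/(kB*T) = 0.1628*1.602e-19/(1.381e-23*995.8) = 1.896
Step 3: exp(x) = 6.662
Step 4: n = 1/(exp(x)-1) = 0.1766

0.1766


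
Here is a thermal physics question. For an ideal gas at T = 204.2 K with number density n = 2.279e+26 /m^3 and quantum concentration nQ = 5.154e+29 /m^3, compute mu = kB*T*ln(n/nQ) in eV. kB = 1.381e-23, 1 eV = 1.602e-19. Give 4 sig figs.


Step 1: n/nQ = 2.279e+26/5.154e+29 = 0.0004422
Step 2: ln(n/nQ) = -7.724
Step 3: mu = kB*T*ln(n/nQ) = 2.82e-21*-7.724 = -2.178e-20 J
Step 4: Convert to eV: -2.178e-20/1.602e-19 = -0.136 eV

-0.136


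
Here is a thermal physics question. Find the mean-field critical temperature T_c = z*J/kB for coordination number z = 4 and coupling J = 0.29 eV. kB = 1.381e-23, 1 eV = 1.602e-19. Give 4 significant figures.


Step 1: z*J = 4*0.29 = 1.16 eV
Step 2: Convert to Joules: 1.16*1.602e-19 = 1.858e-19 J
Step 3: T_c = 1.858e-19 / 1.381e-23 = 1.346e+04 K

1.346e+04


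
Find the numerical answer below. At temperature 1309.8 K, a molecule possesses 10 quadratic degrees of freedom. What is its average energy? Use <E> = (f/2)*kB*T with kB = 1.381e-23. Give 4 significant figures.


Step 1: f/2 = 10/2 = 5
Step 2: kB*T = 1.381e-23 * 1309.8 = 1.809e-20
Step 3: <E> = 5 * 1.809e-20 = 9.044e-20 J

9.044e-20


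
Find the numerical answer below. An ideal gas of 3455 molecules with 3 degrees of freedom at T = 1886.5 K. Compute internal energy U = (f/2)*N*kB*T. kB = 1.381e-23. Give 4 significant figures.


Step 1: f/2 = 3/2 = 1.5
Step 2: N*kB*T = 3455*1.381e-23*1886.5 = 9.001e-17
Step 3: U = 1.5 * 9.001e-17 = 1.35e-16 J

1.35e-16


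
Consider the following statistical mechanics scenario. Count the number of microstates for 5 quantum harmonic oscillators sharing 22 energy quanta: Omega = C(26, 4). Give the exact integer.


Step 1: Use binomial coefficient C(26, 4)
Step 2: Numerator = 26! / 22!
Step 3: Denominator = 4!
Step 4: Omega = 14950

14950


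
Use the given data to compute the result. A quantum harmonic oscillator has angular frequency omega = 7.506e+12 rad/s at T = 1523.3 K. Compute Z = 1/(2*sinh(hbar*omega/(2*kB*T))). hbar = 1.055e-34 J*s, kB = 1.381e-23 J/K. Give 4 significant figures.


Step 1: Compute x = hbar*omega/(kB*T) = 1.055e-34*7.506e+12/(1.381e-23*1523.3) = 0.03764
Step 2: x/2 = 0.01882
Step 3: sinh(x/2) = 0.01882
Step 4: Z = 1/(2*0.01882) = 26.56

26.56


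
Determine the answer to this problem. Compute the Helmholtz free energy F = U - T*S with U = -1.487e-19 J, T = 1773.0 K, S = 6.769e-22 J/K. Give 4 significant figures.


Step 1: T*S = 1773.0 * 6.769e-22 = 1.2e-18 J
Step 2: F = U - T*S = -1.487e-19 - 1.2e-18
Step 3: F = -1.349e-18 J

-1.349e-18


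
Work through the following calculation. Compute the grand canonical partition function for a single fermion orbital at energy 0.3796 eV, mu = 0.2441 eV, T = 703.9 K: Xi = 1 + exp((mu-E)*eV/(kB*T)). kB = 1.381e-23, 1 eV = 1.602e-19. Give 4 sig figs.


Step 1: (mu - E) = 0.2441 - 0.3796 = -0.1355 eV
Step 2: x = (mu-E)*eV/(kB*T) = -0.1355*1.602e-19/(1.381e-23*703.9) = -2.233
Step 3: exp(x) = 0.1072
Step 4: Xi = 1 + 0.1072 = 1.107

1.107


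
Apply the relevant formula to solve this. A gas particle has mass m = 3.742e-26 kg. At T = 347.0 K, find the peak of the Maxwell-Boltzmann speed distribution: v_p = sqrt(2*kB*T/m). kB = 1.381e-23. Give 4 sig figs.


Step 1: Numerator = 2*kB*T = 2*1.381e-23*347.0 = 9.584e-21
Step 2: Ratio = 9.584e-21 / 3.742e-26 = 2.561e+05
Step 3: v_p = sqrt(2.561e+05) = 506.1 m/s

506.1


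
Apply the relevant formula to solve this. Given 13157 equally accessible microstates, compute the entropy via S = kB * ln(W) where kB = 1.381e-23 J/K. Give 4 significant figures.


Step 1: ln(W) = ln(13157) = 9.485
Step 2: S = kB * ln(W) = 1.381e-23 * 9.485
Step 3: S = 1.31e-22 J/K

1.31e-22


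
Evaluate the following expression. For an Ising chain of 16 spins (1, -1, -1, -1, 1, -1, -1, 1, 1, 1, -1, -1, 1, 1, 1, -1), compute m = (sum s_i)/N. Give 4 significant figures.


Step 1: Count up spins (+1): 8, down spins (-1): 8
Step 2: Total magnetization M = 8 - 8 = 0
Step 3: m = M/N = 0/16 = 0

0


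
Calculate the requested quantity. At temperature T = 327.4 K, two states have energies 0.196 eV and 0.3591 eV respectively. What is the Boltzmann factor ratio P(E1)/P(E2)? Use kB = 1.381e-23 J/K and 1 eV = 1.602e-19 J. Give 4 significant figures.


Step 1: Compute energy difference dE = E1 - E2 = 0.196 - 0.3591 = -0.1631 eV
Step 2: Convert to Joules: dE_J = -0.1631 * 1.602e-19 = -2.613e-20 J
Step 3: Compute exponent = -dE_J / (kB * T) = -(-2.613e-20) / (1.381e-23 * 327.4) = 5.779
Step 4: P(E1)/P(E2) = exp(5.779) = 323.4

323.4


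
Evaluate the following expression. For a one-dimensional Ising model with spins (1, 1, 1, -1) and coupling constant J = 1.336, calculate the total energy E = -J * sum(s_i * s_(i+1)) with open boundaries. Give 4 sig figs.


Step 1: Nearest-neighbor products: 1, 1, -1
Step 2: Sum of products = 1
Step 3: E = -1.336 * 1 = -1.336

-1.336


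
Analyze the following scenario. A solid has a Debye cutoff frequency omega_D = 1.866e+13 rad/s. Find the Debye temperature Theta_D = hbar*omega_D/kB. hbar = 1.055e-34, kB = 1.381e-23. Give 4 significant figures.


Step 1: hbar*omega_D = 1.055e-34 * 1.866e+13 = 1.969e-21 J
Step 2: Theta_D = 1.969e-21 / 1.381e-23
Step 3: Theta_D = 142.6 K

142.6


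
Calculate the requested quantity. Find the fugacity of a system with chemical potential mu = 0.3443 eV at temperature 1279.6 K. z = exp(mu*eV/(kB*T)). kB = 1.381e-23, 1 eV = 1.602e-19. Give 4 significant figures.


Step 1: Convert mu to Joules: 0.3443*1.602e-19 = 5.516e-20 J
Step 2: kB*T = 1.381e-23*1279.6 = 1.767e-20 J
Step 3: mu/(kB*T) = 3.121
Step 4: z = exp(3.121) = 22.68

22.68


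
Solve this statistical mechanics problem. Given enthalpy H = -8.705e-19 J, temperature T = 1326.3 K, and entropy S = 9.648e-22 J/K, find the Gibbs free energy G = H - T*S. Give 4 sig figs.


Step 1: T*S = 1326.3 * 9.648e-22 = 1.28e-18 J
Step 2: G = H - T*S = -8.705e-19 - 1.28e-18
Step 3: G = -2.15e-18 J

-2.15e-18


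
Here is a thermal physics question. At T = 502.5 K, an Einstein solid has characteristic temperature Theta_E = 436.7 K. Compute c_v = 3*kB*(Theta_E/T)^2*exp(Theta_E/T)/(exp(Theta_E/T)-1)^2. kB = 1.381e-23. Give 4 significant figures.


Step 1: x = Theta_E/T = 436.7/502.5 = 0.8691
Step 2: x^2 = 0.7553
Step 3: exp(x) = 2.385
Step 4: c_v = 3*1.381e-23*0.7553*2.385/(2.385-1)^2 = 3.892e-23

3.892e-23


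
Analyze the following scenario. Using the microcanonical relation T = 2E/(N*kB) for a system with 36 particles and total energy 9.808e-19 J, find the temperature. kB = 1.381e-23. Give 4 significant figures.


Step 1: Numerator = 2*E = 2*9.808e-19 = 1.962e-18 J
Step 2: Denominator = N*kB = 36*1.381e-23 = 4.972e-22
Step 3: T = 1.962e-18 / 4.972e-22 = 3946 K

3946
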